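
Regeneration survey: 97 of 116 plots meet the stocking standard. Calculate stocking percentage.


Formula: Stocking % = stocked plots / total plots * 100
Stocking = 97 / 116 * 100
Stocking = 0.8362 * 100 = 83.6%

83.6


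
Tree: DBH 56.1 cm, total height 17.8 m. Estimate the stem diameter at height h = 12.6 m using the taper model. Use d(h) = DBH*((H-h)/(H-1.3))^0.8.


Taper: d(h) = DBH * ((H - h) / (H - 1.3))^0.8
Numerator = H - h = 17.8 - 12.6 = 5.2 m
Denominator = H - 1.3 = 17.8 - 1.3 = 16.5 m
Ratio = 5.2 / 16.5 = 0.31515
d = 56.1 * 0.31515^0.8 = 22.3 cm

22.3


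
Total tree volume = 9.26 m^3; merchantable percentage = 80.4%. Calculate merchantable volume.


Formula: MV = V_total * (merchantable_pct / 100)
Merchantable fraction = 80.4% / 100 = 0.804
MV = 9.26 m^3 * 0.804 = 7.445 m^3

7.445


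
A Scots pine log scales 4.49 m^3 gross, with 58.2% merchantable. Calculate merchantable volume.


Formula: MV = V_total * (merchantable_pct / 100)
Merchantable fraction = 58.2% / 100 = 0.582
MV = 4.49 m^3 * 0.582 = 2.613 m^3

2.613


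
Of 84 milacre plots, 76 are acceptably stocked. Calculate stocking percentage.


Formula: Stocking % = stocked plots / total plots * 100
Stocking = 76 / 84 * 100
Stocking = 0.9048 * 100 = 90.5%

90.5


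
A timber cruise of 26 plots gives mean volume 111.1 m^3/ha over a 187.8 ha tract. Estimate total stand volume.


Formula: Total Volume = Mean Volume per ha * Total Area
Total Volume = 111.1 m^3/ha * 187.8 ha
Total Volume = 20865 m^3

20865


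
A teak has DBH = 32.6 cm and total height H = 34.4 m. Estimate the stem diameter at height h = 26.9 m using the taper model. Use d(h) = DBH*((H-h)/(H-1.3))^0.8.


Taper: d(h) = DBH * ((H - h) / (H - 1.3))^0.8
Numerator = H - h = 34.4 - 26.9 = 7.5 m
Denominator = H - 1.3 = 34.4 - 1.3 = 33.1 m
Ratio = 7.5 / 33.1 = 0.22659
d = 32.6 * 0.22659^0.8 = 9.9 cm

9.9


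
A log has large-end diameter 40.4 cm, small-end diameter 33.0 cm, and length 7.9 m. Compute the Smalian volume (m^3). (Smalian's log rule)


Smalian: V = (A1 + A2)/2 * L,  A = pi*(D/200)^2
A1 = pi*(40.4/200)^2 = 0.12819 m^2
A2 = pi*(33.0/200)^2 = 0.08553 m^2
V = (0.12819+0.08553)/2*7.9 = 0.8442 m^3

0.8442


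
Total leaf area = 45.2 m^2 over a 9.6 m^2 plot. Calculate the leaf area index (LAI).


Formula: LAI = total leaf area / ground area  (dimensionless)
LAI = 45.2 m^2 / 9.6 m^2
LAI = 4.71

4.71


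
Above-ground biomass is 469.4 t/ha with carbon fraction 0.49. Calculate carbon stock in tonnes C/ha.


Formula: Carbon Stock = Biomass * Carbon Fraction
C = 469.4 t/ha * 0.49
C = 230.0 t C/ha

230.0


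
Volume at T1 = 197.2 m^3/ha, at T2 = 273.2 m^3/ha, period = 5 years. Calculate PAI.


Formula: PAI = (V_T2 - V_T1) / (T2 - T1)
Volume increment = 273.2 - 197.2 = 76.0 m^3/ha
PAI = 76.0 / 5 = 15.2 m^3/ha/year

15.2


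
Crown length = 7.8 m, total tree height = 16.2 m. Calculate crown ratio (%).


Formula: Crown Ratio = (Crown Length / Total Height) * 100
CR = (7.8 m / 16.2 m) * 100
CR = 0.4815 * 100 = 48.1%

48.1


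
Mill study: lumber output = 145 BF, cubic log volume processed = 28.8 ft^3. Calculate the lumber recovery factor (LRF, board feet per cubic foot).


Formula: LRF = Lumber Output (BF) / Log Input (ft^3)
LRF = 145 BF / 28.8 ft^3
LRF = 5.03 BF/ft^3

5.03


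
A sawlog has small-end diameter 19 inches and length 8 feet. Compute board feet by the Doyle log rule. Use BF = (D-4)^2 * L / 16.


Doyle: BF = (D - 4)^2 * L / 16
Adjusted diameter = 19 - 4 = 15 in
(D-4)^2 = 15^2 = 225
BF = 225 * 8 / 16 = 113 BF

113


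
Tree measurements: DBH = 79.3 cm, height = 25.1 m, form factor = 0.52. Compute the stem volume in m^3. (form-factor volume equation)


Formula: V = pi * (DBH/200)^2 * H * ff
Radius = DBH/200 = 79.3/200 = 0.3965 m
Radius^2 = 0.3965^2 = 0.15721225 m^2
V = pi * 0.15721225 * 25.1 * 0.52
V = 6.446 m^3

6.446


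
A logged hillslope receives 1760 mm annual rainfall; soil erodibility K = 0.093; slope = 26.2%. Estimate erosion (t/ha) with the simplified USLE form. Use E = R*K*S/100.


Formula: E = R * K * S / 100  (simplified USLE)
R * K = 1760 * 0.093 = 163.68
E = 163.68 * 26.2 / 100 = 42.88 t/ha

42.88


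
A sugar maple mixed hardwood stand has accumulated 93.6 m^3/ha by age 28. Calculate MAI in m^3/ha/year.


Formula: MAI = Total Volume / Stand Age
MAI = 93.6 m^3/ha / 28 years
MAI = 3.34 m^3/ha/year

3.34


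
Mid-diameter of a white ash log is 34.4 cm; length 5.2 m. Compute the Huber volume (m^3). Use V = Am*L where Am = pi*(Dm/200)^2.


Huber: V = Am * L,  Am = pi*(Dm/200)^2
Am = pi*(34.4/200)^2 = 0.092941 m^2
V = 0.092941*5.2 = 0.4833 m^3

0.4833


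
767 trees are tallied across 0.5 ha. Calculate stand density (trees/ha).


Formula: Stand Density = N_trees / Area_ha
Density = 767 trees / 0.5 ha
Density = 1534 trees/ha

1534


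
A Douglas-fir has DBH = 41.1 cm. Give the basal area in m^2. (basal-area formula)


Formula: BA = pi * (DBH/2)^2 / 10000  (cm^2 to m^2)
Radius = DBH/2 = 41.1/2 = 20.55 cm
BA = pi * 20.55^2 / 10000
   = 1326.7024 cm^2 / 10000
   = 0.1327 m^2

0.1327


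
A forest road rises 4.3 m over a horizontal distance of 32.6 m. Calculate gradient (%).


Formula: Gradient = rise / run * 100
Gradient = 4.3 / 32.6 * 100 = 13.2%

13.2


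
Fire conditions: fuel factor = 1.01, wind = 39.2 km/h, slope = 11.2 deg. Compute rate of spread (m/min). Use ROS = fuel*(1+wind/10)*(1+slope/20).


Formula: ROS = fuel * (1 + wind/10) * (1 + slope/20)
Wind factor = 1 + 39.2/10 = 4.92
Slope factor = 1 + 11.2/20 = 1.56
ROS = 1.01 * 4.92 * 1.56 = 7.75 m/min

7.75


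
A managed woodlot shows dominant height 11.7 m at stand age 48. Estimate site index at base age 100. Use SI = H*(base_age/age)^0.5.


Formula: SI = H_dom * (base_age / age)^0.5
Age ratio = 100 / 48 = 2.08333
sqrt(age_ratio) = 1.44338
SI = 11.7 * 1.44338 = 16.9 m

16.9


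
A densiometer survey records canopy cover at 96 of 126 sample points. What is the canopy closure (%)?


Formula: Canopy closure = covered points / total points * 100
Closure = 96 / 126 * 100
Closure = 0.7619 * 100 = 76.2%

76.2


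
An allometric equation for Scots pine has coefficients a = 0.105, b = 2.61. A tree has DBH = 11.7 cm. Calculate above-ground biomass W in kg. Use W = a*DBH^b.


Formula: W = a * DBH^b  (allometric power law)
DBH^b = 11.7^2.61 = 613.7127
W = 0.105 * 613.7127 = 64.4 kg

64.4


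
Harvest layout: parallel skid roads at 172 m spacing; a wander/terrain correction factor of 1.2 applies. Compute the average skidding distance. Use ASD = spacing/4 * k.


Formula: ASD = (spacing / 4) * correction
Uncorrected distance = spacing / 4 = 172 / 4 = 43 m
ASD = 43 * 1.2 = 52 m

52


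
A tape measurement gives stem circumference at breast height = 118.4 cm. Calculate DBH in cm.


Formula: DBH = C / pi
DBH = 118.4 / pi
pi = 3.14159...
DBH = 37.7 cm

37.7


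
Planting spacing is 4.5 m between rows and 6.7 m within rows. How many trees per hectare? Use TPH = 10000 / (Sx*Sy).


Formula: TPH = 10000 m^2/ha / (spacing_x * spacing_y)
Area per tree = 4.5 m * 6.7 m = 30.15 m^2
TPH = 10000 / 30.15 = 332 trees/ha

332


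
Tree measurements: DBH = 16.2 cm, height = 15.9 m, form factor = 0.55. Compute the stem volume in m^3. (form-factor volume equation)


Formula: V = pi * (DBH/200)^2 * H * ff
Radius = DBH/200 = 16.2/200 = 0.081 m
Radius^2 = 0.081^2 = 0.006561 m^2
V = pi * 0.006561 * 15.9 * 0.55
V = 0.18 m^3

0.18


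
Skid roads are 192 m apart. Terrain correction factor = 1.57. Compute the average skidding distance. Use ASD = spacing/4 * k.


Formula: ASD = (spacing / 4) * correction
Uncorrected distance = spacing / 4 = 192 / 4 = 48 m
ASD = 48 * 1.57 = 75 m

75


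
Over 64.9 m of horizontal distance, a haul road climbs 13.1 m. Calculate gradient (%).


Formula: Gradient = rise / run * 100
Gradient = 13.1 / 64.9 * 100 = 20.2%

20.2


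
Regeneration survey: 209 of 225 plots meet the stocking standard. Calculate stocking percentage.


Formula: Stocking % = stocked plots / total plots * 100
Stocking = 209 / 225 * 100
Stocking = 0.9289 * 100 = 92.9%

92.9


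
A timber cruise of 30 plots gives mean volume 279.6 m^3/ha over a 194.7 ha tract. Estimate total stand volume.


Formula: Total Volume = Mean Volume per ha * Total Area
Total Volume = 279.6 m^3/ha * 194.7 ha
Total Volume = 54438 m^3

54438


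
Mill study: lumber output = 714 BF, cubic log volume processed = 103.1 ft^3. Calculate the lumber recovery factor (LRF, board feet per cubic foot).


Formula: LRF = Lumber Output (BF) / Log Input (ft^3)
LRF = 714 BF / 103.1 ft^3
LRF = 6.93 BF/ft^3

6.93


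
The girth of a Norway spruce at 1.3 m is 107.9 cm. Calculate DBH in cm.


Formula: DBH = C / pi
DBH = 107.9 / pi
pi = 3.14159...
DBH = 34.3 cm

34.3


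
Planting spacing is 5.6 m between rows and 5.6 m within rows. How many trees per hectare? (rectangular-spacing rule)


Formula: TPH = 10000 m^2/ha / (spacing_x * spacing_y)
Area per tree = 5.6 m * 5.6 m = 31.36 m^2
TPH = 10000 / 31.36 = 319 trees/ha

319


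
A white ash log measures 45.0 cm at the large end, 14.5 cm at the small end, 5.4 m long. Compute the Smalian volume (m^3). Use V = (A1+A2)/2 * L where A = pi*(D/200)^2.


Smalian: V = (A1 + A2)/2 * L,  A = pi*(D/200)^2
A1 = pi*(45.0/200)^2 = 0.159043 m^2
A2 = pi*(14.5/200)^2 = 0.016513 m^2
V = (0.159043+0.016513)/2*5.4 = 0.474 m^3

0.474


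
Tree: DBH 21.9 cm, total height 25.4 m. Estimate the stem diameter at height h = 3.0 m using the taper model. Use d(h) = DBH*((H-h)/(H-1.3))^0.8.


Taper: d(h) = DBH * ((H - h) / (H - 1.3))^0.8
Numerator = H - h = 25.4 - 3.0 = 22.4 m
Denominator = H - 1.3 = 25.4 - 1.3 = 24.1 m
Ratio = 22.4 / 24.1 = 0.92946
d = 21.9 * 0.92946^0.8 = 20.7 cm

20.7


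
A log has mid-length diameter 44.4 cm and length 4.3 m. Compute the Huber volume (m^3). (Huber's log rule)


Huber: V = Am * L,  Am = pi*(Dm/200)^2
Am = pi*(44.4/200)^2 = 0.15483 m^2
V = 0.15483*4.3 = 0.6658 m^3

0.6658


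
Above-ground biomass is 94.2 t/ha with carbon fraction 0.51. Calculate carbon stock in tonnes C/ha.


Formula: Carbon Stock = Biomass * Carbon Fraction
C = 94.2 t/ha * 0.51
C = 48.0 t C/ha

48.0


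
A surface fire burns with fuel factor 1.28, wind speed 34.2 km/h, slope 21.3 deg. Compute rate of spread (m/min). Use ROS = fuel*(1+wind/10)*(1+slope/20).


Formula: ROS = fuel * (1 + wind/10) * (1 + slope/20)
Wind factor = 1 + 34.2/10 = 4.42
Slope factor = 1 + 21.3/20 = 2.065
ROS = 1.28 * 4.42 * 2.065 = 11.68 m/min

11.68


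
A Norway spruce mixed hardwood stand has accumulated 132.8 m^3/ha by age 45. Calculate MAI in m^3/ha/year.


Formula: MAI = Total Volume / Stand Age
MAI = 132.8 m^3/ha / 45 years
MAI = 2.95 m^3/ha/year

2.95


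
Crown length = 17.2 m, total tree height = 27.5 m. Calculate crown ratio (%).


Formula: Crown Ratio = (Crown Length / Total Height) * 100
CR = (17.2 m / 27.5 m) * 100
CR = 0.6255 * 100 = 62.5%

62.5


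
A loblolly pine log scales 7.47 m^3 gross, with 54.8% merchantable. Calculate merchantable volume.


Formula: MV = V_total * (merchantable_pct / 100)
Merchantable fraction = 54.8% / 100 = 0.548
MV = 7.47 m^3 * 0.548 = 4.094 m^3

4.094


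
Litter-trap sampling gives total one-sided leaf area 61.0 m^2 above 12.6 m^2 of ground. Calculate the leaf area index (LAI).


Formula: LAI = total leaf area / ground area  (dimensionless)
LAI = 61.0 m^2 / 12.6 m^2
LAI = 4.84

4.84


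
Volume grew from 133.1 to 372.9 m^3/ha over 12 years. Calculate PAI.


Formula: PAI = (V_T2 - V_T1) / (T2 - T1)
Volume increment = 372.9 - 133.1 = 239.8 m^3/ha
PAI = 239.8 / 12 = 19.98 m^3/ha/year

19.98


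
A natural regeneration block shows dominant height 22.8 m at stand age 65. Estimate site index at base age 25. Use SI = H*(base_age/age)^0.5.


Formula: SI = H_dom * (base_age / age)^0.5
Age ratio = 25 / 65 = 0.38462
sqrt(age_ratio) = 0.62017
SI = 22.8 * 0.62017 = 14.1 m

14.1


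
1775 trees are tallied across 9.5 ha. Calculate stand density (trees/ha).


Formula: Stand Density = N_trees / Area_ha
Density = 1775 trees / 9.5 ha
Density = 187 trees/ha

187


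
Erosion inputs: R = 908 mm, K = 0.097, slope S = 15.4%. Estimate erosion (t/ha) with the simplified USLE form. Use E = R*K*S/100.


Formula: E = R * K * S / 100  (simplified USLE)
R * K = 908 * 0.097 = 88.076
E = 88.076 * 15.4 / 100 = 13.56 t/ha

13.56


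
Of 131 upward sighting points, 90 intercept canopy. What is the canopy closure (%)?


Formula: Canopy closure = covered points / total points * 100
Closure = 90 / 131 * 100
Closure = 0.687 * 100 = 68.7%

68.7


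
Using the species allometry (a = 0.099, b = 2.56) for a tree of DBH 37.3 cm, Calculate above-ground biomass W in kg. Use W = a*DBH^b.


Formula: W = a * DBH^b  (allometric power law)
DBH^b = 37.3^2.56 = 10557.8287
W = 0.099 * 10557.8287 = 1045.2 kg

1045.2


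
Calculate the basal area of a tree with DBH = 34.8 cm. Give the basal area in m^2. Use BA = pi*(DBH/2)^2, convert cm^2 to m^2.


Formula: BA = pi * (DBH/2)^2 / 10000  (cm^2 to m^2)
Radius = DBH/2 = 34.8/2 = 17.4 cm
BA = pi * 17.4^2 / 10000
   = 951.1486 cm^2 / 10000
   = 0.0951 m^2

0.0951


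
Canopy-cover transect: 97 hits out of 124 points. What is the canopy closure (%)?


Formula: Canopy closure = covered points / total points * 100
Closure = 97 / 124 * 100
Closure = 0.7823 * 100 = 78.2%

78.2


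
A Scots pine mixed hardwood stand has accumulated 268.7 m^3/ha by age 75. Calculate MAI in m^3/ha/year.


Formula: MAI = Total Volume / Stand Age
MAI = 268.7 m^3/ha / 75 years
MAI = 3.58 m^3/ha/year

3.58


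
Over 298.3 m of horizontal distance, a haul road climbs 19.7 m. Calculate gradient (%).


Formula: Gradient = rise / run * 100
Gradient = 19.7 / 298.3 * 100 = 6.6%

6.6


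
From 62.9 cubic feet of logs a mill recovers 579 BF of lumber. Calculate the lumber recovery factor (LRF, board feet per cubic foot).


Formula: LRF = Lumber Output (BF) / Log Input (ft^3)
LRF = 579 BF / 62.9 ft^3
LRF = 9.21 BF/ft^3

9.21


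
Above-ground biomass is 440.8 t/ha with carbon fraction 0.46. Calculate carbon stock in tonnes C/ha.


Formula: Carbon Stock = Biomass * Carbon Fraction
C = 440.8 t/ha * 0.46
C = 202.8 t C/ha

202.8


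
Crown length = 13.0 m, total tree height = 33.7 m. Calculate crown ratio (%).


Formula: Crown Ratio = (Crown Length / Total Height) * 100
CR = (13.0 m / 33.7 m) * 100
CR = 0.3858 * 100 = 38.6%

38.6


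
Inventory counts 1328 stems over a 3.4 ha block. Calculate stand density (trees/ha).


Formula: Stand Density = N_trees / Area_ha
Density = 1328 trees / 3.4 ha
Density = 391 trees/ha

391


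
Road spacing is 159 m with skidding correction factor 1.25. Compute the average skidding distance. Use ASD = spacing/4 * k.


Formula: ASD = (spacing / 4) * correction
Uncorrected distance = spacing / 4 = 159 / 4 = 39.75 m
ASD = 39.75 * 1.25 = 50 m

50


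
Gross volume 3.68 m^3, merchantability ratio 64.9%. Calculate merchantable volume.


Formula: MV = V_total * (merchantable_pct / 100)
Merchantable fraction = 64.9% / 100 = 0.649
MV = 3.68 m^3 * 0.649 = 2.388 m^3

2.388


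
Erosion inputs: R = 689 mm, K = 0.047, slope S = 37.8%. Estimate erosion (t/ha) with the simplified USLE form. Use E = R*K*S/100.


Formula: E = R * K * S / 100  (simplified USLE)
R * K = 689 * 0.047 = 32.383
E = 32.383 * 37.8 / 100 = 12.24 t/ha

12.24


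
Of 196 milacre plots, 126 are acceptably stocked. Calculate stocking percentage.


Formula: Stocking % = stocked plots / total plots * 100
Stocking = 126 / 196 * 100
Stocking = 0.6429 * 100 = 64.3%

64.3


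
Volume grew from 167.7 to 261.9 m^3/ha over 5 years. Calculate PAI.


Formula: PAI = (V_T2 - V_T1) / (T2 - T1)
Volume increment = 261.9 - 167.7 = 94.2 m^3/ha
PAI = 94.2 / 5 = 18.84 m^3/ha/year

18.84


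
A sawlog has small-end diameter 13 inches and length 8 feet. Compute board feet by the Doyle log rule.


Doyle: BF = (D - 4)^2 * L / 16
Adjusted diameter = 13 - 4 = 9 in
(D-4)^2 = 9^2 = 81
BF = 81 * 8 / 16 = 41 BF

41


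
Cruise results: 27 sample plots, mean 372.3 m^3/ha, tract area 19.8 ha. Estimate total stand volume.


Formula: Total Volume = Mean Volume per ha * Total Area
Total Volume = 372.3 m^3/ha * 19.8 ha
Total Volume = 7372 m^3

7372


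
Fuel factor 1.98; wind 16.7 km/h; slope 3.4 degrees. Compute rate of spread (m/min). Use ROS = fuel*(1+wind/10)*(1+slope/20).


Formula: ROS = fuel * (1 + wind/10) * (1 + slope/20)
Wind factor = 1 + 16.7/10 = 2.67
Slope factor = 1 + 3.4/20 = 1.17
ROS = 1.98 * 2.67 * 1.17 = 6.19 m/min

6.19


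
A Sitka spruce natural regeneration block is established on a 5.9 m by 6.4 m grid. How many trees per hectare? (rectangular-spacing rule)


Formula: TPH = 10000 m^2/ha / (spacing_x * spacing_y)
Area per tree = 5.9 m * 6.4 m = 37.76 m^2
TPH = 10000 / 37.76 = 265 trees/ha

265


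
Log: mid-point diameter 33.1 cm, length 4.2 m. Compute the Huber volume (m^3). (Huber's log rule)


Huber: V = Am * L,  Am = pi*(Dm/200)^2
Am = pi*(33.1/200)^2 = 0.086049 m^2
V = 0.086049*4.2 = 0.3614 m^3

0.3614


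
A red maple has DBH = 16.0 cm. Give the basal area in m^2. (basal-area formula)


Formula: BA = pi * (DBH/2)^2 / 10000  (cm^2 to m^2)
Radius = DBH/2 = 16.0/2 = 8.0 cm
BA = pi * 8.0^2 / 10000
   = 201.0619 cm^2 / 10000
   = 0.0201 m^2

0.0201


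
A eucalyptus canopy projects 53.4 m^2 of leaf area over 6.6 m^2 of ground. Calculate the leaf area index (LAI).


Formula: LAI = total leaf area / ground area  (dimensionless)
LAI = 53.4 m^2 / 6.6 m^2
LAI = 8.09

8.09


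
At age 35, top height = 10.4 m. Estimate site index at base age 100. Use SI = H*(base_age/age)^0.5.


Formula: SI = H_dom * (base_age / age)^0.5
Age ratio = 100 / 35 = 2.85714
sqrt(age_ratio) = 1.69031
SI = 10.4 * 1.69031 = 17.6 m

17.6


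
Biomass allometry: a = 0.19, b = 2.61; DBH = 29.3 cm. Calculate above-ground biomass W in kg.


Formula: W = a * DBH^b  (allometric power law)
DBH^b = 29.3^2.61 = 6737.8989
W = 0.19 * 6737.8989 = 1280.2 kg

1280.2


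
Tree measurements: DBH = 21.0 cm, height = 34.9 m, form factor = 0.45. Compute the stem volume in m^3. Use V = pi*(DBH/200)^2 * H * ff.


Formula: V = pi * (DBH/200)^2 * H * ff
Radius = DBH/200 = 21.0/200 = 0.105 m
Radius^2 = 0.105^2 = 0.011025 m^2
V = pi * 0.011025 * 34.9 * 0.45
V = 0.544 m^3

0.544


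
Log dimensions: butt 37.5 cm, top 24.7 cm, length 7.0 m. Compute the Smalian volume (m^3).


Smalian: V = (A1 + A2)/2 * L,  A = pi*(D/200)^2
A1 = pi*(37.5/200)^2 = 0.110447 m^2
A2 = pi*(24.7/200)^2 = 0.047916 m^2
V = (0.110447+0.047916)/2*7.0 = 0.5543 m^3

0.5543


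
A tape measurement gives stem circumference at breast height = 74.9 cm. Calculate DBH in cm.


Formula: DBH = C / pi
DBH = 74.9 / pi
pi = 3.14159...
DBH = 23.8 cm

23.8


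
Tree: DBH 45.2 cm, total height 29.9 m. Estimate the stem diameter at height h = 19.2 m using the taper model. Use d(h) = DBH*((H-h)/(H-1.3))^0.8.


Taper: d(h) = DBH * ((H - h) / (H - 1.3))^0.8
Numerator = H - h = 29.9 - 19.2 = 10.7 m
Denominator = H - 1.3 = 29.9 - 1.3 = 28.6 m
Ratio = 10.7 / 28.6 = 0.37413
d = 45.2 * 0.37413^0.8 = 20.6 cm

20.6


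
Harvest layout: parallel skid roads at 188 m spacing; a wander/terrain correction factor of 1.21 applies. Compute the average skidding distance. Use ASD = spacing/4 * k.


Formula: ASD = (spacing / 4) * correction
Uncorrected distance = spacing / 4 = 188 / 4 = 47 m
ASD = 47 * 1.21 = 57 m

57


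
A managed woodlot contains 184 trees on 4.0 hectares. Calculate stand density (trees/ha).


Formula: Stand Density = N_trees / Area_ha
Density = 184 trees / 4.0 ha
Density = 46 trees/ha

46


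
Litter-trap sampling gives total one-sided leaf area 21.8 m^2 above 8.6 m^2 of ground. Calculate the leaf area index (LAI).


Formula: LAI = total leaf area / ground area  (dimensionless)
LAI = 21.8 m^2 / 8.6 m^2
LAI = 2.53

2.53


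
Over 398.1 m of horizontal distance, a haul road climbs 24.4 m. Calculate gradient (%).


Formula: Gradient = rise / run * 100
Gradient = 24.4 / 398.1 * 100 = 6.1%

6.1


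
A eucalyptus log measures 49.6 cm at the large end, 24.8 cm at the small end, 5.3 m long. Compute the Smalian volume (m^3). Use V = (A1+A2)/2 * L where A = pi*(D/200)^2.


Smalian: V = (A1 + A2)/2 * L,  A = pi*(D/200)^2
A1 = pi*(49.6/200)^2 = 0.193221 m^2
A2 = pi*(24.8/200)^2 = 0.048305 m^2
V = (0.193221+0.048305)/2*5.3 = 0.64 m^3

0.64


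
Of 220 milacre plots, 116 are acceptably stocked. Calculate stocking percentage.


Formula: Stocking % = stocked plots / total plots * 100
Stocking = 116 / 220 * 100
Stocking = 0.5273 * 100 = 52.7%

52.7


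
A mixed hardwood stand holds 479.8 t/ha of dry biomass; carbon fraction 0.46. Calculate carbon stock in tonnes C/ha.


Formula: Carbon Stock = Biomass * Carbon Fraction
C = 479.8 t/ha * 0.46
C = 220.7 t C/ha

220.7


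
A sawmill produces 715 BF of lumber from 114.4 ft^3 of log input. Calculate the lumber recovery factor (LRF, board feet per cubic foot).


Formula: LRF = Lumber Output (BF) / Log Input (ft^3)
LRF = 715 BF / 114.4 ft^3
LRF = 6.25 BF/ft^3

6.25


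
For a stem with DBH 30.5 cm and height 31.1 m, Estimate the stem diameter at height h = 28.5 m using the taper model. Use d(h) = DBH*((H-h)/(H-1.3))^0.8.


Taper: d(h) = DBH * ((H - h) / (H - 1.3))^0.8
Numerator = H - h = 31.1 - 28.5 = 2.6 m
Denominator = H - 1.3 = 31.1 - 1.3 = 29.8 m
Ratio = 2.6 / 29.8 = 0.08725
d = 30.5 * 0.08725^0.8 = 4.3 cm

4.3


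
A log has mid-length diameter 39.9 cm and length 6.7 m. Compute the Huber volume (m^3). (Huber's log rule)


Huber: V = Am * L,  Am = pi*(Dm/200)^2
Am = pi*(39.9/200)^2 = 0.125036 m^2
V = 0.125036*6.7 = 0.8377 m^3

0.8377


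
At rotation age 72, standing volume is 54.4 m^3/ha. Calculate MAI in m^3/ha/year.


Formula: MAI = Total Volume / Stand Age
MAI = 54.4 m^3/ha / 72 years
MAI = 0.76 m^3/ha/year

0.76


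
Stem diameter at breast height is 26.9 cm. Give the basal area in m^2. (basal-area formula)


Formula: BA = pi * (DBH/2)^2 / 10000  (cm^2 to m^2)
Radius = DBH/2 = 26.9/2 = 13.45 cm
BA = pi * 13.45^2 / 10000
   = 568.322 cm^2 / 10000
   = 0.0568 m^2

0.0568


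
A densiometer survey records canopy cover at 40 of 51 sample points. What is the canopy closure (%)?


Formula: Canopy closure = covered points / total points * 100
Closure = 40 / 51 * 100
Closure = 0.7843 * 100 = 78.4%

78.4


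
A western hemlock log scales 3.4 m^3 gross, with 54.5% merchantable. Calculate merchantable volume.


Formula: MV = V_total * (merchantable_pct / 100)
Merchantable fraction = 54.5% / 100 = 0.545
MV = 3.4 m^3 * 0.545 = 1.853 m^3

1.853


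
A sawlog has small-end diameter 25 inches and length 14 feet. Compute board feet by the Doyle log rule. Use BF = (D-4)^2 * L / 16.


Doyle: BF = (D - 4)^2 * L / 16
Adjusted diameter = 25 - 4 = 21 in
(D-4)^2 = 21^2 = 441
BF = 441 * 14 / 16 = 386 BF

386


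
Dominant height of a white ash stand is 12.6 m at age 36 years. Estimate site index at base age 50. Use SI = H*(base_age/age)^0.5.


Formula: SI = H_dom * (base_age / age)^0.5
Age ratio = 50 / 36 = 1.38889
sqrt(age_ratio) = 1.17851
SI = 12.6 * 1.17851 = 14.8 m

14.8


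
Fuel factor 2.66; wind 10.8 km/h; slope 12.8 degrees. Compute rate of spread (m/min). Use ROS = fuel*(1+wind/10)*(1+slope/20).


Formula: ROS = fuel * (1 + wind/10) * (1 + slope/20)
Wind factor = 1 + 10.8/10 = 2.08
Slope factor = 1 + 12.8/20 = 1.64
ROS = 2.66 * 2.08 * 1.64 = 9.07 m/min

9.07


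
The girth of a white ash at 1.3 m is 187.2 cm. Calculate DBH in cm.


Formula: DBH = C / pi
DBH = 187.2 / pi
pi = 3.14159...
DBH = 59.6 cm

59.6


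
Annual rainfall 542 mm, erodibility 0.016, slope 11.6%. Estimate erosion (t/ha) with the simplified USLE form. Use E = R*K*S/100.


Formula: E = R * K * S / 100  (simplified USLE)
R * K = 542 * 0.016 = 8.672
E = 8.672 * 11.6 / 100 = 1.01 t/ha

1.01


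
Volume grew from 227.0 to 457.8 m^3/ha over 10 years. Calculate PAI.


Formula: PAI = (V_T2 - V_T1) / (T2 - T1)
Volume increment = 457.8 - 227.0 = 230.8 m^3/ha
PAI = 230.8 / 10 = 23.08 m^3/ha/year

23.08


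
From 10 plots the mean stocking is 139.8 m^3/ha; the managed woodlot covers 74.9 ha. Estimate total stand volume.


Formula: Total Volume = Mean Volume per ha * Total Area
Total Volume = 139.8 m^3/ha * 74.9 ha
Total Volume = 10471 m^3

10471


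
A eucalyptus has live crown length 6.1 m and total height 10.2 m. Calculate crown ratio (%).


Formula: Crown Ratio = (Crown Length / Total Height) * 100
CR = (6.1 m / 10.2 m) * 100
CR = 0.598 * 100 = 59.8%

59.8


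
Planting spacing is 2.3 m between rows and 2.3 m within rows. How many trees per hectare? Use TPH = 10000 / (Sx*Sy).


Formula: TPH = 10000 m^2/ha / (spacing_x * spacing_y)
Area per tree = 2.3 m * 2.3 m = 5.29 m^2
TPH = 10000 / 5.29 = 1890 trees/ha

1890


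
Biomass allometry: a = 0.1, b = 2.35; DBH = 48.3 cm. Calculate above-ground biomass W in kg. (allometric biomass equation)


Formula: W = a * DBH^b  (allometric power law)
DBH^b = 48.3^2.35 = 9063.0788
W = 0.1 * 9063.0788 = 906.3 kg

906.3


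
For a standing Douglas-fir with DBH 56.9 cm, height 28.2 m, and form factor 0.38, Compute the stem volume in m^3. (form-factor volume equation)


Formula: V = pi * (DBH/200)^2 * H * ff
Radius = DBH/200 = 56.9/200 = 0.2845 m
Radius^2 = 0.2845^2 = 0.08094025 m^2
V = pi * 0.08094025 * 28.2 * 0.38
V = 2.725 m^3

2.725


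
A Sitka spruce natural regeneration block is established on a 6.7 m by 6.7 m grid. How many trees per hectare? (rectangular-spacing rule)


Formula: TPH = 10000 m^2/ha / (spacing_x * spacing_y)
Area per tree = 6.7 m * 6.7 m = 44.89 m^2
TPH = 10000 / 44.89 = 223 trees/ha

223


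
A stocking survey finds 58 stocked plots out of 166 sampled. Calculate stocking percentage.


Formula: Stocking % = stocked plots / total plots * 100
Stocking = 58 / 166 * 100
Stocking = 0.3494 * 100 = 34.9%

34.9


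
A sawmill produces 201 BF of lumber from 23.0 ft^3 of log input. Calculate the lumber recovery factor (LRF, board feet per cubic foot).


Formula: LRF = Lumber Output (BF) / Log Input (ft^3)
LRF = 201 BF / 23.0 ft^3
LRF = 8.74 BF/ft^3

8.74


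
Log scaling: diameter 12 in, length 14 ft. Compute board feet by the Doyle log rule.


Doyle: BF = (D - 4)^2 * L / 16
Adjusted diameter = 12 - 4 = 8 in
(D-4)^2 = 8^2 = 64
BF = 64 * 14 / 16 = 56 BF

56


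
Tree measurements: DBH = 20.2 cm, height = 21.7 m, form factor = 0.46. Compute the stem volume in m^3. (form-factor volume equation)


Formula: V = pi * (DBH/200)^2 * H * ff
Radius = DBH/200 = 20.2/200 = 0.101 m
Radius^2 = 0.101^2 = 0.010201 m^2
V = pi * 0.010201 * 21.7 * 0.46
V = 0.32 m^3

0.32


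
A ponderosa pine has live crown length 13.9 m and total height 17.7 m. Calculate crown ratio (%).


Formula: Crown Ratio = (Crown Length / Total Height) * 100
CR = (13.9 m / 17.7 m) * 100
CR = 0.7853 * 100 = 78.5%

78.5


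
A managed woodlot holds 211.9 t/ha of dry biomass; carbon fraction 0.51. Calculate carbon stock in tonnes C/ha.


Formula: Carbon Stock = Biomass * Carbon Fraction
C = 211.9 t/ha * 0.51
C = 108.1 t C/ha

108.1


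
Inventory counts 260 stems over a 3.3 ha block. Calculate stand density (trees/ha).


Formula: Stand Density = N_trees / Area_ha
Density = 260 trees / 3.3 ha
Density = 79 trees/ha

79


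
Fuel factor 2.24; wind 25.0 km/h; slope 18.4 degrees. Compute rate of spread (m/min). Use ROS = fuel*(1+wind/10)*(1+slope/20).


Formula: ROS = fuel * (1 + wind/10) * (1 + slope/20)
Wind factor = 1 + 25.0/10 = 3.5
Slope factor = 1 + 18.4/20 = 1.92
ROS = 2.24 * 3.5 * 1.92 = 15.05 m/min

15.05


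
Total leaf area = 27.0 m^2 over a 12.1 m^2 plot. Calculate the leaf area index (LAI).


Formula: LAI = total leaf area / ground area  (dimensionless)
LAI = 27.0 m^2 / 12.1 m^2
LAI = 2.23

2.23


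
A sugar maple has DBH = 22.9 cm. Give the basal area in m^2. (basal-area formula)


Formula: BA = pi * (DBH/2)^2 / 10000  (cm^2 to m^2)
Radius = DBH/2 = 22.9/2 = 11.45 cm
BA = pi * 11.45^2 / 10000
   = 411.8707 cm^2 / 10000
   = 0.0412 m^2

0.0412


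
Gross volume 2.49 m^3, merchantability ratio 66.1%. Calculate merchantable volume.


Formula: MV = V_total * (merchantable_pct / 100)
Merchantable fraction = 66.1% / 100 = 0.661
MV = 2.49 m^3 * 0.661 = 1.646 m^3

1.646


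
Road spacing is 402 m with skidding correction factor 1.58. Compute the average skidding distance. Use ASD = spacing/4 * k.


Formula: ASD = (spacing / 4) * correction
Uncorrected distance = spacing / 4 = 402 / 4 = 100.5 m
ASD = 100.5 * 1.58 = 159 m

159


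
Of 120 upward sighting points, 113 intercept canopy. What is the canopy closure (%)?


Formula: Canopy closure = covered points / total points * 100
Closure = 113 / 120 * 100
Closure = 0.9417 * 100 = 94.2%

94.2


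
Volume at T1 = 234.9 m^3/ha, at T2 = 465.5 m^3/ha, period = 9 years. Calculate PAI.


Formula: PAI = (V_T2 - V_T1) / (T2 - T1)
Volume increment = 465.5 - 234.9 = 230.6 m^3/ha
PAI = 230.6 / 9 = 25.62 m^3/ha/year

25.62


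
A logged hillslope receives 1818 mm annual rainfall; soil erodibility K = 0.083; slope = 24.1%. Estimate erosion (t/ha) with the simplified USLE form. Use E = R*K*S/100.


Formula: E = R * K * S / 100  (simplified USLE)
R * K = 1818 * 0.083 = 150.894
E = 150.894 * 24.1 / 100 = 36.37 t/ha

36.37


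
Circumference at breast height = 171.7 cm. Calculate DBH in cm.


Formula: DBH = C / pi
DBH = 171.7 / pi
pi = 3.14159...
DBH = 54.7 cm

54.7


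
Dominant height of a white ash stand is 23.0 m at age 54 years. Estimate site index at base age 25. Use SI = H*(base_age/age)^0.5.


Formula: SI = H_dom * (base_age / age)^0.5
Age ratio = 25 / 54 = 0.46296
sqrt(age_ratio) = 0.68041
SI = 23.0 * 0.68041 = 15.6 m

15.6


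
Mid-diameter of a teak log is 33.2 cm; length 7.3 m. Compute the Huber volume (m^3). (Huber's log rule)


Huber: V = Am * L,  Am = pi*(Dm/200)^2
Am = pi*(33.2/200)^2 = 0.08657 m^2
V = 0.08657*7.3 = 0.632 m^3

0.632


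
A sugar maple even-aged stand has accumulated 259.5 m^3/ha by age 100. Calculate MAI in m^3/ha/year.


Formula: MAI = Total Volume / Stand Age
MAI = 259.5 m^3/ha / 100 years
MAI = 2.6 m^3/ha/year

2.6


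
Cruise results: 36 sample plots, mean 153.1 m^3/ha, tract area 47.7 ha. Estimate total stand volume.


Formula: Total Volume = Mean Volume per ha * Total Area
Total Volume = 153.1 m^3/ha * 47.7 ha
Total Volume = 7303 m^3

7303


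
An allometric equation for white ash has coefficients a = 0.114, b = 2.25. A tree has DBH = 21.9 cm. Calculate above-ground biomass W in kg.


Formula: W = a * DBH^b  (allometric power law)
DBH^b = 21.9^2.25 = 1037.5266
W = 0.114 * 1037.5266 = 118.3 kg

118.3


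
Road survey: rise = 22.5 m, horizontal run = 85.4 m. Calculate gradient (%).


Formula: Gradient = rise / run * 100
Gradient = 22.5 / 85.4 * 100 = 26.3%

26.3


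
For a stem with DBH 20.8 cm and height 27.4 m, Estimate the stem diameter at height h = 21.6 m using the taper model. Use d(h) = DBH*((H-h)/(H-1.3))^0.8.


Taper: d(h) = DBH * ((H - h) / (H - 1.3))^0.8
Numerator = H - h = 27.4 - 21.6 = 5.8 m
Denominator = H - 1.3 = 27.4 - 1.3 = 26.1 m
Ratio = 5.8 / 26.1 = 0.22222
d = 20.8 * 0.22222^0.8 = 6.2 cm

6.2


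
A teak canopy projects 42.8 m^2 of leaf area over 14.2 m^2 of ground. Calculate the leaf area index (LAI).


Formula: LAI = total leaf area / ground area  (dimensionless)
LAI = 42.8 m^2 / 14.2 m^2
LAI = 3.01

3.01


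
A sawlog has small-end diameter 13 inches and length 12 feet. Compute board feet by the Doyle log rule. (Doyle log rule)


Doyle: BF = (D - 4)^2 * L / 16
Adjusted diameter = 13 - 4 = 9 in
(D-4)^2 = 9^2 = 81
BF = 81 * 12 / 16 = 61 BF

61


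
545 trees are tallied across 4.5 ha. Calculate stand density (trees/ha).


Formula: Stand Density = N_trees / Area_ha
Density = 545 trees / 4.5 ha
Density = 121 trees/ha

121


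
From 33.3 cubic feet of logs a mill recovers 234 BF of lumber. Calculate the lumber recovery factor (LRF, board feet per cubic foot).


Formula: LRF = Lumber Output (BF) / Log Input (ft^3)
LRF = 234 BF / 33.3 ft^3
LRF = 7.03 BF/ft^3

7.03


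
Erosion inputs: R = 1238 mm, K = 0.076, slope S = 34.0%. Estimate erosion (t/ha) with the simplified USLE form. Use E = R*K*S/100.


Formula: E = R * K * S / 100  (simplified USLE)
R * K = 1238 * 0.076 = 94.088
E = 94.088 * 34.0 / 100 = 31.99 t/ha

31.99


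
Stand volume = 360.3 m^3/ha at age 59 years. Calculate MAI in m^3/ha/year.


Formula: MAI = Total Volume / Stand Age
MAI = 360.3 m^3/ha / 59 years
MAI = 6.11 m^3/ha/year

6.11


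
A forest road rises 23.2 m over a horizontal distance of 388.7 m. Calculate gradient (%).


Formula: Gradient = rise / run * 100
Gradient = 23.2 / 388.7 * 100 = 6.0%

6.0


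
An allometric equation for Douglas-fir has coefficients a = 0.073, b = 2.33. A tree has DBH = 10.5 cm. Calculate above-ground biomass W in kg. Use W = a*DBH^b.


Formula: W = a * DBH^b  (allometric power law)
DBH^b = 10.5^2.33 = 239.5362
W = 0.073 * 239.5362 = 17.5 kg

17.5


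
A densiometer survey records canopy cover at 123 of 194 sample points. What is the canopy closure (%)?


Formula: Canopy closure = covered points / total points * 100
Closure = 123 / 194 * 100
Closure = 0.634 * 100 = 63.4%

63.4


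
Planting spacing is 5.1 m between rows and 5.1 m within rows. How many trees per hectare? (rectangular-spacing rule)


Formula: TPH = 10000 m^2/ha / (spacing_x * spacing_y)
Area per tree = 5.1 m * 5.1 m = 26.01 m^2
TPH = 10000 / 26.01 = 384 trees/ha

384


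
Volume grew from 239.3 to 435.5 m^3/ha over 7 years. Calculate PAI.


Formula: PAI = (V_T2 - V_T1) / (T2 - T1)
Volume increment = 435.5 - 239.3 = 196.2 m^3/ha
PAI = 196.2 / 7 = 28.03 m^3/ha/year

28.03


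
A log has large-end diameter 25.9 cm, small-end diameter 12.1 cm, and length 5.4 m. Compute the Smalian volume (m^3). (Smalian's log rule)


Smalian: V = (A1 + A2)/2 * L,  A = pi*(D/200)^2
A1 = pi*(25.9/200)^2 = 0.052685 m^2
A2 = pi*(12.1/200)^2 = 0.011499 m^2
V = (0.052685+0.011499)/2*5.4 = 0.1733 m^3

0.1733


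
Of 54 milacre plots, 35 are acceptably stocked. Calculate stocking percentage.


Formula: Stocking % = stocked plots / total plots * 100
Stocking = 35 / 54 * 100
Stocking = 0.6481 * 100 = 64.8%

64.8


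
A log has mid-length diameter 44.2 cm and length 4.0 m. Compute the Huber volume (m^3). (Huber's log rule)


Huber: V = Am * L,  Am = pi*(Dm/200)^2
Am = pi*(44.2/200)^2 = 0.153439 m^2
V = 0.153439*4.0 = 0.6138 m^3

0.6138


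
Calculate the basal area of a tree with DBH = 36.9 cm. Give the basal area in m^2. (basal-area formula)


Formula: BA = pi * (DBH/2)^2 / 10000  (cm^2 to m^2)
Radius = DBH/2 = 36.9/2 = 18.45 cm
BA = pi * 18.45^2 / 10000
   = 1069.406 cm^2 / 10000
   = 0.1069 m^2

0.1069


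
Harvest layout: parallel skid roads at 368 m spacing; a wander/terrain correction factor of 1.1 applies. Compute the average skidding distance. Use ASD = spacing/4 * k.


Formula: ASD = (spacing / 4) * correction
Uncorrected distance = spacing / 4 = 368 / 4 = 92 m
ASD = 92 * 1.1 = 101 m

101


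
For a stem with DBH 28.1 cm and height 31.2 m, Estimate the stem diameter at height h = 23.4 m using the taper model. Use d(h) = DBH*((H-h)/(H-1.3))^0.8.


Taper: d(h) = DBH * ((H - h) / (H - 1.3))^0.8
Numerator = H - h = 31.2 - 23.4 = 7.8 m
Denominator = H - 1.3 = 31.2 - 1.3 = 29.9 m
Ratio = 7.8 / 29.9 = 0.26087
d = 28.1 * 0.26087^0.8 = 9.6 cm

9.6


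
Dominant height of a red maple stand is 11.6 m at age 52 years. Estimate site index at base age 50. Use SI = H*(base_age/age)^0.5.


Formula: SI = H_dom * (base_age / age)^0.5
Age ratio = 50 / 52 = 0.96154
sqrt(age_ratio) = 0.98058
SI = 11.6 * 0.98058 = 11.4 m

11.4


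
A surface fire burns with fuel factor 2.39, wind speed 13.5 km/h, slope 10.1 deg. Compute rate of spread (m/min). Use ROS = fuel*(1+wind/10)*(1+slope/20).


Formula: ROS = fuel * (1 + wind/10) * (1 + slope/20)
Wind factor = 1 + 13.5/10 = 2.35
Slope factor = 1 + 10.1/20 = 1.505
ROS = 2.39 * 2.35 * 1.505 = 8.45 m/min

8.45


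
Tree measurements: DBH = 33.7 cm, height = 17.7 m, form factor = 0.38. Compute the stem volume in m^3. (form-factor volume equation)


Formula: V = pi * (DBH/200)^2 * H * ff
Radius = DBH/200 = 33.7/200 = 0.1685 m
Radius^2 = 0.1685^2 = 0.02839225 m^2
V = pi * 0.02839225 * 17.7 * 0.38
V = 0.6 m^3

0.6


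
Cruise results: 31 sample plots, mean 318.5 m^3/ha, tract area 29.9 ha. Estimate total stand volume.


Formula: Total Volume = Mean Volume per ha * Total Area
Total Volume = 318.5 m^3/ha * 29.9 ha
Total Volume = 9523 m^3

9523


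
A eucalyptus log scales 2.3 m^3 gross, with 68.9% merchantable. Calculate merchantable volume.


Formula: MV = V_total * (merchantable_pct / 100)
Merchantable fraction = 68.9% / 100 = 0.689
MV = 2.3 m^3 * 0.689 = 1.585 m^3

1.585


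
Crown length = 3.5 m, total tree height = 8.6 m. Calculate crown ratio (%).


Formula: Crown Ratio = (Crown Length / Total Height) * 100
CR = (3.5 m / 8.6 m) * 100
CR = 0.407 * 100 = 40.7%

40.7


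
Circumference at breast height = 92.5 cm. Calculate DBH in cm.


Formula: DBH = C / pi
DBH = 92.5 / pi
pi = 3.14159...
DBH = 29.4 cm

29.4


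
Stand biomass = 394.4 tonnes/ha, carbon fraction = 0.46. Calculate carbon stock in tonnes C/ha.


Formula: Carbon Stock = Biomass * Carbon Fraction
C = 394.4 t/ha * 0.46
C = 181.4 t C/ha

181.4


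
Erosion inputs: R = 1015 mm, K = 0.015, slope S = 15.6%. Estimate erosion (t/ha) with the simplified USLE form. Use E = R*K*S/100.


Formula: E = R * K * S / 100  (simplified USLE)
R * K = 1015 * 0.015 = 15.225
E = 15.225 * 15.6 / 100 = 2.38 t/ha

2.38


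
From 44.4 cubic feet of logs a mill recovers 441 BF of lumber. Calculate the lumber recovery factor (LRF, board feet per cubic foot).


Formula: LRF = Lumber Output (BF) / Log Input (ft^3)
LRF = 441 BF / 44.4 ft^3
LRF = 9.93 BF/ft^3

9.93


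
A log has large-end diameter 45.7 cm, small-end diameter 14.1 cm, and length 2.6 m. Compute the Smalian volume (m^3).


Smalian: V = (A1 + A2)/2 * L,  A = pi*(D/200)^2
A1 = pi*(45.7/200)^2 = 0.16403 m^2
A2 = pi*(14.1/200)^2 = 0.015615 m^2
V = (0.16403+0.015615)/2*2.6 = 0.2335 m^3

0.2335


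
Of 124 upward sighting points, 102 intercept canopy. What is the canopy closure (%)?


Formula: Canopy closure = covered points / total points * 100
Closure = 102 / 124 * 100
Closure = 0.8226 * 100 = 82.3%

82.3


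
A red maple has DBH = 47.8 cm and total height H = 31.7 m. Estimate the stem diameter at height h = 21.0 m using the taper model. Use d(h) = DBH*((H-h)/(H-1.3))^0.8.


Taper: d(h) = DBH * ((H - h) / (H - 1.3))^0.8
Numerator = H - h = 31.7 - 21.0 = 10.7 m
Denominator = H - 1.3 = 31.7 - 1.3 = 30.4 m
Ratio = 10.7 / 30.4 = 0.35197
d = 47.8 * 0.35197^0.8 = 20.7 cm

20.7


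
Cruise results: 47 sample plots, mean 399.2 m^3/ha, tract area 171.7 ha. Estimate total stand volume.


Formula: Total Volume = Mean Volume per ha * Total Area
Total Volume = 399.2 m^3/ha * 171.7 ha
Total Volume = 68543 m^3

68543


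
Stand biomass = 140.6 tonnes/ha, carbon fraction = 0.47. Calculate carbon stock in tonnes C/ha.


Formula: Carbon Stock = Biomass * Carbon Fraction
C = 140.6 t/ha * 0.47
C = 66.1 t C/ha

66.1


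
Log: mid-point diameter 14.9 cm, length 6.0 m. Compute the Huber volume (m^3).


Huber: V = Am * L,  Am = pi*(Dm/200)^2
Am = pi*(14.9/200)^2 = 0.017437 m^2
V = 0.017437*6.0 = 0.1046 m^3

0.1046


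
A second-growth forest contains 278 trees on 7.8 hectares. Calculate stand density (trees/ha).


Formula: Stand Density = N_trees / Area_ha
Density = 278 trees / 7.8 ha
Density = 36 trees/ha

36
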